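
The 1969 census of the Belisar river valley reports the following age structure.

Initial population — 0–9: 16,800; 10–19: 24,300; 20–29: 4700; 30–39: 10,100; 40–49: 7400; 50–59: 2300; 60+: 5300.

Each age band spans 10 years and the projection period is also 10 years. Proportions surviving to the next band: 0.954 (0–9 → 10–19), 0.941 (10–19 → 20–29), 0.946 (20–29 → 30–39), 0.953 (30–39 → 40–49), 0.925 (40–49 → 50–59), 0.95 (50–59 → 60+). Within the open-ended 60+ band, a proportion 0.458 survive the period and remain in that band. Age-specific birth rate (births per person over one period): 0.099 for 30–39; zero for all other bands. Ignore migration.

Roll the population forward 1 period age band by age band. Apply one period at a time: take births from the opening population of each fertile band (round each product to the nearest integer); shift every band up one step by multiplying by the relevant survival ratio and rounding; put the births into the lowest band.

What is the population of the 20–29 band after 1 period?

22866

Numbering the bands 1..7 from youngest to oldest:
— Period 1 —
Births: 10100 × 0.099 = 1000
Band 2: 16800 × 0.954 = 16027
Band 3: 24300 × 0.941 = 22866
Band 4: 4700 × 0.946 = 4446
Band 5: 10100 × 0.953 = 9625
Band 6: 7400 × 0.925 = 6845
Band 7: 2300 × 0.95 + 5300 × 0.458 = 2185 + 2427 = 4612
Giving 1000 / 16027 / 22866 / 4446 / 9625 / 6845 / 4612.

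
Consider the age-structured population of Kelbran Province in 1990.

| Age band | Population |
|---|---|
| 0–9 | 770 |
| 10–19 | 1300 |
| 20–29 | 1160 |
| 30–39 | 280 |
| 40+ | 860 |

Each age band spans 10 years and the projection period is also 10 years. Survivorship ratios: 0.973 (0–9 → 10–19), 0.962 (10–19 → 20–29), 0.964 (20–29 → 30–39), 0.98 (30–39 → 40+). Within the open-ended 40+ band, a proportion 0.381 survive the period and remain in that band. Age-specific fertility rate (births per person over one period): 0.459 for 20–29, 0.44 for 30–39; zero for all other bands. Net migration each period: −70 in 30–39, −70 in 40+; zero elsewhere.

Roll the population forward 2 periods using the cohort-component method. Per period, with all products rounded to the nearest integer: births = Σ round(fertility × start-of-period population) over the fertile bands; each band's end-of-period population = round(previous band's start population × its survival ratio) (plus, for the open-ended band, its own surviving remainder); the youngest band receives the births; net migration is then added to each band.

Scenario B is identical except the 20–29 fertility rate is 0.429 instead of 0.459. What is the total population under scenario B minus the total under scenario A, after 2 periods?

-70

After projecting period 1:
Births: 1160 × 0.459 = 532 ; 280 × 0.44 = 123 → 655
10–19: 770 × 0.973 = 749
20–29: 1300 × 0.962 = 1251
30–39: 1160 × 0.964 = 1118
40+: 280 × 0.98 + 860 × 0.381 = 274 + 328 = 602
Net migration: 30–39 − 70 → 1048; 40+ − 70 → 532
Giving 655 / 749 / 1251 / 1048 / 532.
After projecting period 2:
Births: 1251 × 0.459 = 574 ; 1048 × 0.44 = 461 → 1035
10–19: 655 × 0.973 = 637
20–29: 749 × 0.962 = 721
30–39: 1251 × 0.964 = 1206
40+: 1048 × 0.98 + 532 × 0.381 = 1027 + 203 = 1230
Net migration: 30–39 − 70 → 1136; 40+ − 70 → 1160
Giving 1035 / 637 / 721 / 1136 / 1160.
Scenario A total after 2 periods: 4689
Scenario B projection —
After projecting period 1:
Births: 1160 × 0.429 = 498 ; 280 × 0.44 = 123 → 621
10–19: 770 × 0.973 = 749
20–29: 1300 × 0.962 = 1251
30–39: 1160 × 0.964 = 1118
40+: 280 × 0.98 + 860 × 0.381 = 274 + 328 = 602
Net migration: 30–39 − 70 → 1048; 40+ − 70 → 532
Giving 621 / 749 / 1251 / 1048 / 532.
After projecting period 2:
Births: 1251 × 0.429 = 537 ; 1048 × 0.44 = 461 → 998
10–19: 621 × 0.973 = 604
20–29: 749 × 0.962 = 721
30–39: 1251 × 0.964 = 1206
40+: 1048 × 0.98 + 532 × 0.381 = 1027 + 203 = 1230
Net migration: 30–39 − 70 → 1136; 40+ − 70 → 1160
Giving 998 / 604 / 721 / 1136 / 1160.
Scenario B total after 2 periods: 4619
Difference B − A = 4619 − 4689 = -70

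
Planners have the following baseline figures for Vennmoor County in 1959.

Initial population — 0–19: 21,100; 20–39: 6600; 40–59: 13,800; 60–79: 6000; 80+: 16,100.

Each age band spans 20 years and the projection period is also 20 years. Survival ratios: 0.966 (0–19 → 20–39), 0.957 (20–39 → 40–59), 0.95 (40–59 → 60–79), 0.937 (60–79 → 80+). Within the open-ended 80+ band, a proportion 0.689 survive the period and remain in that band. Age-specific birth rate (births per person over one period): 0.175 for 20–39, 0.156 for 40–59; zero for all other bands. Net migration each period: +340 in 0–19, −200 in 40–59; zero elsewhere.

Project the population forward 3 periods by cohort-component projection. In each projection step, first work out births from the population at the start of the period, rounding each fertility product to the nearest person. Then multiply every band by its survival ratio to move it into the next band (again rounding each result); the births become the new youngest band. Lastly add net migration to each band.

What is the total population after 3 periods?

Numbering the groups 1..5 from youngest to oldest:
Period 1.
Births: 6600 × 0.175 = 1155, 13800 × 0.156 = 2153 → total 3308
Group 2: 21100 × 0.966 = 20383
Group 3: 6600 × 0.957 = 6316
Group 4: 13800 × 0.95 = 13110
Group 5: 6000 × 0.937 + 16100 × 0.689 = 5622 + 11093 = 16715
Net migration: Group 1 + 340 → 3648; Group 3 − 200 → 6116
Giving 3648 / 20383 / 6116 / 13110 / 16715.
Period 2.
Births: 20383 × 0.175 = 3567, 6116 × 0.156 = 954 → total 4521
Group 2: 3648 × 0.966 = 3524
Group 3: 20383 × 0.957 = 19507
Group 4: 6116 × 0.95 = 5810
Group 5: 13110 × 0.937 + 16715 × 0.689 = 12284 + 11517 = 23801
Net migration: Group 1 + 340 → 4861; Group 3 − 200 → 19307
Giving 4861 / 3524 / 19307 / 5810 / 23801.
Period 3.
Births: 3524 × 0.175 = 617, 19307 × 0.156 = 3012 → total 3629
Group 2: 4861 × 0.966 = 4696
Group 3: 3524 × 0.957 = 3372
Group 4: 19307 × 0.95 = 18342
Group 5: 5810 × 0.937 + 23801 × 0.689 = 5444 + 16399 = 21843
Net migration: Group 1 + 340 → 3969; Group 3 − 200 → 3172
Giving 3969 / 4696 / 3172 / 18342 / 21843.
Total after period 3: 3969 + 4696 + 3172 + 18342 + 21843 = 52022

52022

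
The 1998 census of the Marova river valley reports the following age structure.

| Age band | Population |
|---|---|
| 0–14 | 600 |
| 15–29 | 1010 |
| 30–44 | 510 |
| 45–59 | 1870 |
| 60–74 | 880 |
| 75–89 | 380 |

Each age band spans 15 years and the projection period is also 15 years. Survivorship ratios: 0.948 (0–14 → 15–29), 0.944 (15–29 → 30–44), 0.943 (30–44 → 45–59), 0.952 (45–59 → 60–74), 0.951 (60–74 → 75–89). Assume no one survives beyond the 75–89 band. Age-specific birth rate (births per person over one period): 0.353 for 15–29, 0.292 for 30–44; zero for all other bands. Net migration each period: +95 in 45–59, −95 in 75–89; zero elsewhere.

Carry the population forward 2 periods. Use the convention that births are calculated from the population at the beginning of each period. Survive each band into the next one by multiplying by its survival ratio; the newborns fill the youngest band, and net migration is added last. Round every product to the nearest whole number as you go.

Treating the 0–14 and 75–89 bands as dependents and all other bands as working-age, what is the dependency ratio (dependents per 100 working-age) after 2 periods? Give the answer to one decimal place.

81.2

Period 1.
Births: 1010 * 0.353 = 357 ; 510 * 0.292 = 149 — total 506
15–29: 600 * 0.948 = 569
30–44: 1010 * 0.944 = 953
45–59: 510 * 0.943 = 481
60–74: 1870 * 0.952 = 1780
75–89: 880 * 0.951 = 837
Net migration: 45–59 + 95 → 576; 75–89 − 95 → 742
Giving 506 / 569 / 953 / 576 / 1780 / 742.
Period 2.
Births: 569 * 0.353 = 201 ; 953 * 0.292 = 278 — total 479
15–29: 506 * 0.948 = 480
30–44: 569 * 0.944 = 537
45–59: 953 * 0.943 = 899
60–74: 576 * 0.952 = 548
75–89: 1780 * 0.951 = 1693
Net migration: 45–59 + 95 → 994; 75–89 − 95 → 1598
Giving 479 / 480 / 537 / 994 / 548 / 1598.
Dependents (band 0–14 + band 75–89) = 479 + 1598 = 2077; working-age = 2559; ratio = 2077/2559 × 100 = 81.2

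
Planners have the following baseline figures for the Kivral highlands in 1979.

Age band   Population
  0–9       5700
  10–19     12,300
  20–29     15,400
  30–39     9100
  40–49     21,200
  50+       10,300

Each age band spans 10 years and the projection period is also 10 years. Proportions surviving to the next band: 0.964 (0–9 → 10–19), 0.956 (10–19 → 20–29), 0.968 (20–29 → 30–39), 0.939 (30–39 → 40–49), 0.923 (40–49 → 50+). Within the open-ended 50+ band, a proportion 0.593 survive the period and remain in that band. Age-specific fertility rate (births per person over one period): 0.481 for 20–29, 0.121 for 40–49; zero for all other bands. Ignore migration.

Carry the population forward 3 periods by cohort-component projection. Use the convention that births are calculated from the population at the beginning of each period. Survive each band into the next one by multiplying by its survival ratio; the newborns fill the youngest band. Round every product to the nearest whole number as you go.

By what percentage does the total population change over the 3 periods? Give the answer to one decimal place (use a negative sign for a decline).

Numbering the groups 1..6 from youngest to oldest:
Period 1:
Births: 15400 * 0.481 = 7407  |  21200 * 0.121 = 2565 → 9972
Group 2: 5700 * 0.964 = 5495
Group 3: 12300 * 0.956 = 11759
Group 4: 15400 * 0.968 = 14907
Group 5: 9100 * 0.939 = 8545
Group 6: 21200 * 0.923 + 10300 * 0.593 = 19568 + 6108 = 25676
→ [9972, 5495, 11759, 14907, 8545, 25676]
Period 2:
Births: 11759 * 0.481 = 5656  |  8545 * 0.121 = 1034 → 6690
Group 2: 9972 * 0.964 = 9613
Group 3: 5495 * 0.956 = 5253
Group 4: 11759 * 0.968 = 11383
Group 5: 14907 * 0.939 = 13998
Group 6: 8545 * 0.923 + 25676 * 0.593 = 7887 + 15226 = 23113
→ [6690, 9613, 5253, 11383, 13998, 23113]
Period 3:
Births: 5253 * 0.481 = 2527  |  13998 * 0.121 = 1694 → 4221
Group 2: 6690 * 0.964 = 6449
Group 3: 9613 * 0.956 = 9190
Group 4: 5253 * 0.968 = 5085
Group 5: 11383 * 0.939 = 10689
Group 6: 13998 * 0.923 + 23113 * 0.593 = 12920 + 13706 = 26626
→ [4221, 6449, 9190, 5085, 10689, 26626]
Total: 74000 → 62260; change = -11740; percentage change = -15.9%

-15.9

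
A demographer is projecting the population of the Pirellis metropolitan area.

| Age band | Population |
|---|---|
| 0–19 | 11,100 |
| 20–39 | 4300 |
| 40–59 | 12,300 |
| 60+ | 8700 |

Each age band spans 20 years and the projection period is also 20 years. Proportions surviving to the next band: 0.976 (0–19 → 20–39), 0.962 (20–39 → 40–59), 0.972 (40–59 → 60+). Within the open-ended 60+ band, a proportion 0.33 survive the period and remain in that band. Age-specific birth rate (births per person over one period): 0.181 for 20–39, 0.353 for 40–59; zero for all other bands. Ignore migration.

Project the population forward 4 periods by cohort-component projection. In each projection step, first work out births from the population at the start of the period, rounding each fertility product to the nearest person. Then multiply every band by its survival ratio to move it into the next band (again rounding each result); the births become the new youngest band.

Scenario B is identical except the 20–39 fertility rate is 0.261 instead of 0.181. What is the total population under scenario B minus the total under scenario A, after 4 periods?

— Period 1 —
Births: 4300 * 0.181 = 778  |  12300 * 0.353 = 4342 — total 5120
20–39: 11100 * 0.976 = 10834
40–59: 4300 * 0.962 = 4137
60+: 12300 * 0.972 + 8700 * 0.33 = 11956 + 2871 = 14827
Population now: 0–19=5120, 20–39=10834, 40–59=4137, 60+=14827
— Period 2 —
Births: 10834 * 0.181 = 1961  |  4137 * 0.353 = 1460 — total 3421
20–39: 5120 * 0.976 = 4997
40–59: 10834 * 0.962 = 10422
60+: 4137 * 0.972 + 14827 * 0.33 = 4021 + 4893 = 8914
Population now: 0–19=3421, 20–39=4997, 40–59=10422, 60+=8914
— Period 3 —
Births: 4997 * 0.181 = 904  |  10422 * 0.353 = 3679 — total 4583
20–39: 3421 * 0.976 = 3339
40–59: 4997 * 0.962 = 4807
60+: 10422 * 0.972 + 8914 * 0.33 = 10130 + 2942 = 13072
Population now: 0–19=4583, 20–39=3339, 40–59=4807, 60+=13072
— Period 4 —
Births: 3339 * 0.181 = 604  |  4807 * 0.353 = 1697 — total 2301
20–39: 4583 * 0.976 = 4473
40–59: 3339 * 0.962 = 3212
60+: 4807 * 0.972 + 13072 * 0.33 = 4672 + 4314 = 8986
Population now: 0–19=2301, 20–39=4473, 40–59=3212, 60+=8986
Scenario A total after 4 periods: 18972
Scenario B projection —
— Period 1 —
Births: 4300 * 0.261 = 1122  |  12300 * 0.353 = 4342 — total 5464
20–39: 11100 * 0.976 = 10834
40–59: 4300 * 0.962 = 4137
60+: 12300 * 0.972 + 8700 * 0.33 = 11956 + 2871 = 14827
Population now: 0–19=5464, 20–39=10834, 40–59=4137, 60+=14827
— Period 2 —
Births: 10834 * 0.261 = 2828  |  4137 * 0.353 = 1460 — total 4288
20–39: 5464 * 0.976 = 5333
40–59: 10834 * 0.962 = 10422
60+: 4137 * 0.972 + 14827 * 0.33 = 4021 + 4893 = 8914
Population now: 0–19=4288, 20–39=5333, 40–59=10422, 60+=8914
— Period 3 —
Births: 5333 * 0.261 = 1392  |  10422 * 0.353 = 3679 — total 5071
20–39: 4288 * 0.976 = 4185
40–59: 5333 * 0.962 = 5130
60+: 10422 * 0.972 + 8914 * 0.33 = 10130 + 2942 = 13072
Population now: 0–19=5071, 20–39=4185, 40–59=5130, 60+=13072
— Period 4 —
Births: 4185 * 0.261 = 1092  |  5130 * 0.353 = 1811 — total 2903
20–39: 5071 * 0.976 = 4949
40–59: 4185 * 0.962 = 4026
60+: 5130 * 0.972 + 13072 * 0.33 = 4986 + 4314 = 9300
Population now: 0–19=2903, 20–39=4949, 40–59=4026, 60+=9300
Scenario B total after 4 periods: 21178
Difference B − A = 21178 − 18972 = 2206

2206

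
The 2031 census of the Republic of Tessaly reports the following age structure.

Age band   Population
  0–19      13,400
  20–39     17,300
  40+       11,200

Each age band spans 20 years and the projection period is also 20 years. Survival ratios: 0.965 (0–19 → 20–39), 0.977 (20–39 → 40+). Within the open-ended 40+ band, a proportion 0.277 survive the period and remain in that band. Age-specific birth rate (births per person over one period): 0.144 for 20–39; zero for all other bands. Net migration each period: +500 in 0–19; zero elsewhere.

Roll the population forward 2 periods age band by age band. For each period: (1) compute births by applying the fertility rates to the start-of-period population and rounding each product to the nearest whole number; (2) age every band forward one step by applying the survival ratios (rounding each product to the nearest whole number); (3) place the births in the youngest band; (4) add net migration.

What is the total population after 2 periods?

23423

Period 1.
Births: 17300 * 0.144 = 2491
20–39: 13400 * 0.965 = 12931
40+: 17300 * 0.977 + 11200 * 0.277 = 16902 + 3102 = 20004
Net migration: 0–19 + 500 → 2991
→ [2991, 12931, 20004]
Period 2.
Births: 12931 * 0.144 = 1862
20–39: 2991 * 0.965 = 2886
40+: 12931 * 0.977 + 20004 * 0.277 = 12634 + 5541 = 18175
Net migration: 0–19 + 500 → 2362
→ [2362, 2886, 18175]
Total after period 2: 2362 + 2886 + 18175 = 23423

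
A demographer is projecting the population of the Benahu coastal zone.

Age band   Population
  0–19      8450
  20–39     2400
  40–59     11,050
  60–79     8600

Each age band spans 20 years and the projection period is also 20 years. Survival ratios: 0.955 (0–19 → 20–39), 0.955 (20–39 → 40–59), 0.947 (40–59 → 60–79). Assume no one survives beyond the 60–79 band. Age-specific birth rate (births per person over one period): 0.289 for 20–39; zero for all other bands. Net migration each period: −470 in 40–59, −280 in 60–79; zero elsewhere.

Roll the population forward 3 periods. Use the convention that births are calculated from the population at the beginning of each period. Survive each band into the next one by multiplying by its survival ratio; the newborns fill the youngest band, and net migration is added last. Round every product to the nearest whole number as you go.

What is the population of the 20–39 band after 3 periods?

Period 1.
Births: 2400 × 0.289 = 694
20–39: 8450 × 0.955 = 8070
40–59: 2400 × 0.955 = 2292
60–79: 11050 × 0.947 = 10464
Net migration: 40–59 − 470 → 1822; 60–79 − 280 → 10184
End of period: [694, 8070, 1822, 10184]
Period 2.
Births: 8070 × 0.289 = 2332
20–39: 694 × 0.955 = 663
40–59: 8070 × 0.955 = 7707
60–79: 1822 × 0.947 = 1725
Net migration: 40–59 − 470 → 7237; 60–79 − 280 → 1445
End of period: [2332, 663, 7237, 1445]
Period 3.
Births: 663 × 0.289 = 192
20–39: 2332 × 0.955 = 2227
40–59: 663 × 0.955 = 633
60–79: 7237 × 0.947 = 6853
Net migration: 40–59 − 470 → 163; 60–79 − 280 → 6573
End of period: [192, 2227, 163, 6573]

2227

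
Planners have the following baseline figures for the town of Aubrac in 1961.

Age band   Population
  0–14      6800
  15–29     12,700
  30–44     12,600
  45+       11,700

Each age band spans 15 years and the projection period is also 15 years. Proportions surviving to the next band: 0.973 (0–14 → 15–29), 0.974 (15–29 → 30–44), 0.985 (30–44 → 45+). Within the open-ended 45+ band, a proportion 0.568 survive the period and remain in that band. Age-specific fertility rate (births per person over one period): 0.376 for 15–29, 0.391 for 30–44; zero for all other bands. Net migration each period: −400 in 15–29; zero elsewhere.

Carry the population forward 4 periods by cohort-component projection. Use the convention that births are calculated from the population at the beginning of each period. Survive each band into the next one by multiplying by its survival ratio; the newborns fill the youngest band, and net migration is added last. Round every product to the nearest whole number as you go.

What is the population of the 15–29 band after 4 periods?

5210

Period 1.
Births: 12700 × 0.376 = 4775 ; 12600 × 0.391 = 4927 ⇒ total 9702
15–29: 6800 × 0.973 = 6616
30–44: 12700 × 0.974 = 12370
45+: 12600 × 0.985 + 11700 × 0.568 = 12411 + 6646 = 19057
Net migration: 15–29 − 400 → 6216
Population now: 0–14=9702, 15–29=6216, 30–44=12370, 45+=19057
Period 2.
Births: 6216 × 0.376 = 2337 ; 12370 × 0.391 = 4837 ⇒ total 7174
15–29: 9702 × 0.973 = 9440
30–44: 6216 × 0.974 = 6054
45+: 12370 × 0.985 + 19057 × 0.568 = 12184 + 10824 = 23008
Net migration: 15–29 − 400 → 9040
Population now: 0–14=7174, 15–29=9040, 30–44=6054, 45+=23008
Period 3.
Births: 9040 × 0.376 = 3399 ; 6054 × 0.391 = 2367 ⇒ total 5766
15–29: 7174 × 0.973 = 6980
30–44: 9040 × 0.974 = 8805
45+: 6054 × 0.985 + 23008 × 0.568 = 5963 + 13069 = 19032
Net migration: 15–29 − 400 → 6580
Population now: 0–14=5766, 15–29=6580, 30–44=8805, 45+=19032
Period 4.
Births: 6580 × 0.376 = 2474 ; 8805 × 0.391 = 3443 ⇒ total 5917
15–29: 5766 × 0.973 = 5610
30–44: 6580 × 0.974 = 6409
45+: 8805 × 0.985 + 19032 × 0.568 = 8673 + 10810 = 19483
Net migration: 15–29 − 400 → 5210
Population now: 0–14=5917, 15–29=5210, 30–44=6409, 45+=19483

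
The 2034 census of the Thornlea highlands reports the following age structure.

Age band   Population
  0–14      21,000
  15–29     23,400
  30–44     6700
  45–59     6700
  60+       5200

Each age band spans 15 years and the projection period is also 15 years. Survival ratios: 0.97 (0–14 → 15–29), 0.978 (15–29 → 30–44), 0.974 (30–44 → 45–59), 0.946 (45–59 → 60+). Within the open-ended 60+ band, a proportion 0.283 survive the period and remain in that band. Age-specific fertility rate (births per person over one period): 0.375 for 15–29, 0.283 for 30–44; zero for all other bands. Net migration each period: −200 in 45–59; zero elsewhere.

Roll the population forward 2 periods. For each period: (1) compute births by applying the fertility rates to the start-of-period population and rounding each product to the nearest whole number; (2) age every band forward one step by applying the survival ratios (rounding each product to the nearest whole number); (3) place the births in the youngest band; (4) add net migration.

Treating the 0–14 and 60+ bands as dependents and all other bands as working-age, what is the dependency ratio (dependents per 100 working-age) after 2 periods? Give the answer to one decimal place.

42.6

Let band 1 be 0–14 through band 5 = 60+.
— Period 1 —
Births: 23400 × 0.375 = 8775 ; 6700 × 0.283 = 1896 → total 10671
Band 2: 21000 × 0.97 = 20370
Band 3: 23400 × 0.978 = 22885
Band 4: 6700 × 0.974 = 6526
Band 5: 6700 × 0.946 + 5200 × 0.283 = 6338 + 1472 = 7810
Net migration: Band 4 − 200 → 6326
→ [10671, 20370, 22885, 6326, 7810]
— Period 2 —
Births: 20370 × 0.375 = 7639 ; 22885 × 0.283 = 6476 → total 14115
Band 2: 10671 × 0.97 = 10351
Band 3: 20370 × 0.978 = 19922
Band 4: 22885 × 0.974 = 22290
Band 5: 6326 × 0.946 + 7810 × 0.283 = 5984 + 2210 = 8194
Net migration: Band 4 − 200 → 22090
→ [14115, 10351, 19922, 22090, 8194]
Dependents (band 0–14 + band 60+) = 14115 + 8194 = 22309; working-age = 52363; ratio = 22309/52363 × 100 = 42.6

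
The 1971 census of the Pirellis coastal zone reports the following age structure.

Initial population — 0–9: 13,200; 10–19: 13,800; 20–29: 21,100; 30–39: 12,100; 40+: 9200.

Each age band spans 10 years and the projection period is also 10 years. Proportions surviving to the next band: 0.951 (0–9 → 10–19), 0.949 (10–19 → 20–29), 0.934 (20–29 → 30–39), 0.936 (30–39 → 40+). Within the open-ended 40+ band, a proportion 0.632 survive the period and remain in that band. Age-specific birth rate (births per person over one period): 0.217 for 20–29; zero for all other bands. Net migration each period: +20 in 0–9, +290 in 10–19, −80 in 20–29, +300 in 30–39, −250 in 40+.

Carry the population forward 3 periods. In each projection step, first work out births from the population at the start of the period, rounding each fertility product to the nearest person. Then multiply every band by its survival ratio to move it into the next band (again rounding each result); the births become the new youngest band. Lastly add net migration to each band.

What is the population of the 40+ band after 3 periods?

29833

Call the groups 1 to 5, youngest first.
Period 1:
Births: 21100 * 0.217 = 4579
Group 2: 13200 * 0.951 = 12553
Group 3: 13800 * 0.949 = 13096
Group 4: 21100 * 0.934 = 19707
Group 5: 12100 * 0.936 + 9200 * 0.632 = 11326 + 5814 = 17140
Net migration: Group 1 + 20 → 4599; Group 2 + 290 → 12843; Group 3 − 80 → 13016; Group 4 + 300 → 20007; Group 5 − 250 → 16890
Giving 4599 / 12843 / 13016 / 20007 / 16890.
Period 2:
Births: 13016 * 0.217 = 2824
Group 2: 4599 * 0.951 = 4374
Group 3: 12843 * 0.949 = 12188
Group 4: 13016 * 0.934 = 12157
Group 5: 20007 * 0.936 + 16890 * 0.632 = 18727 + 10674 = 29401
Net migration: Group 1 + 20 → 2844; Group 2 + 290 → 4664; Group 3 − 80 → 12108; Group 4 + 300 → 12457; Group 5 − 250 → 29151
Giving 2844 / 4664 / 12108 / 12457 / 29151.
Period 3:
Births: 12108 * 0.217 = 2627
Group 2: 2844 * 0.951 = 2705
Group 3: 4664 * 0.949 = 4426
Group 4: 12108 * 0.934 = 11309
Group 5: 12457 * 0.936 + 29151 * 0.632 = 11660 + 18423 = 30083
Net migration: Group 1 + 20 → 2647; Group 2 + 290 → 2995; Group 3 − 80 → 4346; Group 4 + 300 → 11609; Group 5 − 250 → 29833
Giving 2647 / 2995 / 4346 / 11609 / 29833.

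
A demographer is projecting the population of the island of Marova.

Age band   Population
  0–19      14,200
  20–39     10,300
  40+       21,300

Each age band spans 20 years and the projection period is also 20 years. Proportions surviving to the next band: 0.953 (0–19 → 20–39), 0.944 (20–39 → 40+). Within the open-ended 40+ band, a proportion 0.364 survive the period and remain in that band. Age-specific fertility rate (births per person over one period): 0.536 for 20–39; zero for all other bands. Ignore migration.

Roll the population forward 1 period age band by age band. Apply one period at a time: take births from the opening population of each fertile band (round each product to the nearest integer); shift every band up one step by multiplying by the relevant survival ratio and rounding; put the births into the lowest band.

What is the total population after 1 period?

36530

Period 1:
Births: 10300 × 0.536 = 5521
20–39: 14200 × 0.953 = 13533
40+: 10300 × 0.944 + 21300 × 0.364 = 9723 + 7753 = 17476
Giving 5521 / 13533 / 17476.
Total after period 1: 5521 + 13533 + 17476 = 36530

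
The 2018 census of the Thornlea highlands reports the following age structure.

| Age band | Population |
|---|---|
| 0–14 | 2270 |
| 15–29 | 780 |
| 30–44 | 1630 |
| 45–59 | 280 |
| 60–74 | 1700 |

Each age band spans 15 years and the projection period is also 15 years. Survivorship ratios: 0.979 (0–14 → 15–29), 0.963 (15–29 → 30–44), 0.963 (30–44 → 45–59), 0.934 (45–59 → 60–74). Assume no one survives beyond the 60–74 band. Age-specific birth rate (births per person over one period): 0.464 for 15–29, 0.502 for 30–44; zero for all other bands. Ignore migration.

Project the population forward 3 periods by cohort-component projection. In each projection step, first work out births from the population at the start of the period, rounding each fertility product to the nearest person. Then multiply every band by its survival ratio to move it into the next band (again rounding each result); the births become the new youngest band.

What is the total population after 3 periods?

(Bands numbered youngest = 1 to oldest = 5.)
Period 1:
Births: 780 × 0.464 = 362, 1630 × 0.502 = 818 → total 1180
Band 2: 2270 × 0.979 = 2222
Band 3: 780 × 0.963 = 751
Band 4: 1630 × 0.963 = 1570
Band 5: 280 × 0.934 = 262
End of period: [1180, 2222, 751, 1570, 262]
Period 2:
Births: 2222 × 0.464 = 1031, 751 × 0.502 = 377 → total 1408
Band 2: 1180 × 0.979 = 1155
Band 3: 2222 × 0.963 = 2140
Band 4: 751 × 0.963 = 723
Band 5: 1570 × 0.934 = 1466
End of period: [1408, 1155, 2140, 723, 1466]
Period 3:
Births: 1155 × 0.464 = 536, 2140 × 0.502 = 1074 → total 1610
Band 2: 1408 × 0.979 = 1378
Band 3: 1155 × 0.963 = 1112
Band 4: 2140 × 0.963 = 2061
Band 5: 723 × 0.934 = 675
End of period: [1610, 1378, 1112, 2061, 675]
Total after period 3: 1610 + 1378 + 1112 + 2061 + 675 = 6836

6836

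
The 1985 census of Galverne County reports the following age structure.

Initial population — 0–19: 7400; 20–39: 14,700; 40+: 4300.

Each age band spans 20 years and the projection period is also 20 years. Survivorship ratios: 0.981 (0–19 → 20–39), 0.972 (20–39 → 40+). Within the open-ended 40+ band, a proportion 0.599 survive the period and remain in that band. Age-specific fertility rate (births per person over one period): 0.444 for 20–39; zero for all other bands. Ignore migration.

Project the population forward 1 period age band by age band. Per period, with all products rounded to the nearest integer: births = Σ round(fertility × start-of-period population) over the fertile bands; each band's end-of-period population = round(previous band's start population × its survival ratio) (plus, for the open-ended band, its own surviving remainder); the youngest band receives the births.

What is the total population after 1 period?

30650

After projecting period 1:
Births: 14700 × 0.444 = 6527
20–39: 7400 × 0.981 = 7259
40+: 14700 × 0.972 + 4300 × 0.599 = 14288 + 2576 = 16864
Population now: 0–19=6527, 20–39=7259, 40+=16864
Total after period 1: 6527 + 7259 + 16864 = 30650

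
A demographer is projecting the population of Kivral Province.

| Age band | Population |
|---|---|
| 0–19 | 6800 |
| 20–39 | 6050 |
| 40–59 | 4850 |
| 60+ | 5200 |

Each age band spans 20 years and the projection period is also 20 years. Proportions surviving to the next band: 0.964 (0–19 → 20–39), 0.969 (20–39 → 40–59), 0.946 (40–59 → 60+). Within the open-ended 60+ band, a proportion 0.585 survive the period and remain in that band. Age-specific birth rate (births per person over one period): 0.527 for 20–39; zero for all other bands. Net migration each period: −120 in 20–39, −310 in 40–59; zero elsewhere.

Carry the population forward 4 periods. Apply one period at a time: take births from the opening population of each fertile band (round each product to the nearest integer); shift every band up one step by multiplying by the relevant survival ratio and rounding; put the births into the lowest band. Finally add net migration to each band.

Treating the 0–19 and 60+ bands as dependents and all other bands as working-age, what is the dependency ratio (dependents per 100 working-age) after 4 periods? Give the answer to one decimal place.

Call the bands 1 to 4, youngest first.
After projecting period 1:
Births: 6050 × 0.527 = 3188
Band 2: 6800 × 0.964 = 6555
Band 3: 6050 × 0.969 = 5862
Band 4: 4850 × 0.946 + 5200 × 0.585 = 4588 + 3042 = 7630
Net migration: Band 2 − 120 → 6435; Band 3 − 310 → 5552
→ [3188, 6435, 5552, 7630]
After projecting period 2:
Births: 6435 × 0.527 = 3391
Band 2: 3188 × 0.964 = 3073
Band 3: 6435 × 0.969 = 6236
Band 4: 5552 × 0.946 + 7630 × 0.585 = 5252 + 4464 = 9716
Net migration: Band 2 − 120 → 2953; Band 3 − 310 → 5926
→ [3391, 2953, 5926, 9716]
After projecting period 3:
Births: 2953 × 0.527 = 1556
Band 2: 3391 × 0.964 = 3269
Band 3: 2953 × 0.969 = 2861
Band 4: 5926 × 0.946 + 9716 × 0.585 = 5606 + 5684 = 11290
Net migration: Band 2 − 120 → 3149; Band 3 − 310 → 2551
→ [1556, 3149, 2551, 11290]
After projecting period 4:
Births: 3149 × 0.527 = 1660
Band 2: 1556 × 0.964 = 1500
Band 3: 3149 × 0.969 = 3051
Band 4: 2551 × 0.946 + 11290 × 0.585 = 2413 + 6605 = 9018
Net migration: Band 2 − 120 → 1380; Band 3 − 310 → 2741
→ [1660, 1380, 2741, 9018]
Dependents (band 0–19 + band 60+) = 1660 + 9018 = 10678; working-age = 4121; ratio = 10678/4121 × 100 = 259.1

259.1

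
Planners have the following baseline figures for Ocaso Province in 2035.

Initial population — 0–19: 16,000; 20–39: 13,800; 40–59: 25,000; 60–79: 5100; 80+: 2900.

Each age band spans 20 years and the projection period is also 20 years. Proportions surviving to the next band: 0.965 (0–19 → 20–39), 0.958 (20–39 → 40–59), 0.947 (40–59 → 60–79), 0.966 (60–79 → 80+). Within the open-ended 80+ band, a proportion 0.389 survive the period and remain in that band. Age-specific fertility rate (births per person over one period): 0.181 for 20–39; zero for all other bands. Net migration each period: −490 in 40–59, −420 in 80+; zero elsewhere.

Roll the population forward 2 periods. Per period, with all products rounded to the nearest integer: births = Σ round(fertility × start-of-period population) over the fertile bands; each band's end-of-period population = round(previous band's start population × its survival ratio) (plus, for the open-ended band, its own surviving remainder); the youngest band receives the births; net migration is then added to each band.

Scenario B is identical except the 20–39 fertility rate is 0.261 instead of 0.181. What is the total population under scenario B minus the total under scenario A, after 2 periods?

2300

Call the groups 1 to 5, youngest first.
— Period 1 —
Births: 13800 * 0.181 = 2498
Group 2: 16000 * 0.965 = 15440
Group 3: 13800 * 0.958 = 13220
Group 4: 25000 * 0.947 = 23675
Group 5: 5100 * 0.966 + 2900 * 0.389 = 4927 + 1128 = 6055
Net migration: Group 3 − 490 → 12730; Group 5 − 420 → 5635
Giving 2498 / 15440 / 12730 / 23675 / 5635.
— Period 2 —
Births: 15440 * 0.181 = 2795
Group 2: 2498 * 0.965 = 2411
Group 3: 15440 * 0.958 = 14792
Group 4: 12730 * 0.947 = 12055
Group 5: 23675 * 0.966 + 5635 * 0.389 = 22870 + 2192 = 25062
Net migration: Group 3 − 490 → 14302; Group 5 − 420 → 24642
Giving 2795 / 2411 / 14302 / 12055 / 24642.
Scenario A total after 2 periods: 56205
Scenario B projection —
— Period 1 —
Births: 13800 * 0.261 = 3602
Group 2: 16000 * 0.965 = 15440
Group 3: 13800 * 0.958 = 13220
Group 4: 25000 * 0.947 = 23675
Group 5: 5100 * 0.966 + 2900 * 0.389 = 4927 + 1128 = 6055
Net migration: Group 3 − 490 → 12730; Group 5 − 420 → 5635
Giving 3602 / 15440 / 12730 / 23675 / 5635.
— Period 2 —
Births: 15440 * 0.261 = 4030
Group 2: 3602 * 0.965 = 3476
Group 3: 15440 * 0.958 = 14792
Group 4: 12730 * 0.947 = 12055
Group 5: 23675 * 0.966 + 5635 * 0.389 = 22870 + 2192 = 25062
Net migration: Group 3 − 490 → 14302; Group 5 − 420 → 24642
Giving 4030 / 3476 / 14302 / 12055 / 24642.
Scenario B total after 2 periods: 58505
Difference B − A = 58505 − 56205 = 2300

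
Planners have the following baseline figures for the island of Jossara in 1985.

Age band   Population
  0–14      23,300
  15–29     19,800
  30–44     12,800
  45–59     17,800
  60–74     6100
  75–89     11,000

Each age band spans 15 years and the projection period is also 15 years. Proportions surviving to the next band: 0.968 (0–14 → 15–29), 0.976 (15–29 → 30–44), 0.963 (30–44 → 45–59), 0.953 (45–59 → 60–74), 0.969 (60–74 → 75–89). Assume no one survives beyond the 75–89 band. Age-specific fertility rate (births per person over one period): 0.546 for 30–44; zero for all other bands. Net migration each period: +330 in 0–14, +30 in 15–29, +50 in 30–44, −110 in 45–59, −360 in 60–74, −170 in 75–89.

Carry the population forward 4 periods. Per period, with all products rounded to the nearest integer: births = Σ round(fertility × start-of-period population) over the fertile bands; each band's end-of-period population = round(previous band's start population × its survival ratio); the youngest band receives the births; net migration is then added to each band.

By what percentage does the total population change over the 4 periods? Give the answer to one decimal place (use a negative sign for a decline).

Period 1.
Births: 12800 × 0.546 = 6989
15–29: 23300 × 0.968 = 22554
30–44: 19800 × 0.976 = 19325
45–59: 12800 × 0.963 = 12326
60–74: 17800 × 0.953 = 16963
75–89: 6100 × 0.969 = 5911
Net migration: 0–14 + 330 → 7319; 15–29 + 30 → 22584; 30–44 + 50 → 19375; 45–59 − 110 → 12216; 60–74 − 360 → 16603; 75–89 − 170 → 5741
End of period: [7319, 22584, 19375, 12216, 16603, 5741]
Period 2.
Births: 19375 × 0.546 = 10579
15–29: 7319 × 0.968 = 7085
30–44: 22584 × 0.976 = 22042
45–59: 19375 × 0.963 = 18658
60–74: 12216 × 0.953 = 11642
75–89: 16603 × 0.969 = 16088
Net migration: 0–14 + 330 → 10909; 15–29 + 30 → 7115; 30–44 + 50 → 22092; 45–59 − 110 → 18548; 60–74 − 360 → 11282; 75–89 − 170 → 15918
End of period: [10909, 7115, 22092, 18548, 11282, 15918]
Period 3.
Births: 22092 × 0.546 = 12062
15–29: 10909 × 0.968 = 10560
30–44: 7115 × 0.976 = 6944
45–59: 22092 × 0.963 = 21275
60–74: 18548 × 0.953 = 17676
75–89: 11282 × 0.969 = 10932
Net migration: 0–14 + 330 → 12392; 15–29 + 30 → 10590; 30–44 + 50 → 6994; 45–59 − 110 → 21165; 60–74 − 360 → 17316; 75–89 − 170 → 10762
End of period: [12392, 10590, 6994, 21165, 17316, 10762]
Period 4.
Births: 6994 × 0.546 = 3819
15–29: 12392 × 0.968 = 11995
30–44: 10590 × 0.976 = 10336
45–59: 6994 × 0.963 = 6735
60–74: 21165 × 0.953 = 20170
75–89: 17316 × 0.969 = 16779
Net migration: 0–14 + 330 → 4149; 15–29 + 30 → 12025; 30–44 + 50 → 10386; 45–59 − 110 → 6625; 60–74 − 360 → 19810; 75–89 − 170 → 16609
End of period: [4149, 12025, 10386, 6625, 19810, 16609]
Total: 90800 → 69604; change = -21196; percentage change = -23.3%

-23.3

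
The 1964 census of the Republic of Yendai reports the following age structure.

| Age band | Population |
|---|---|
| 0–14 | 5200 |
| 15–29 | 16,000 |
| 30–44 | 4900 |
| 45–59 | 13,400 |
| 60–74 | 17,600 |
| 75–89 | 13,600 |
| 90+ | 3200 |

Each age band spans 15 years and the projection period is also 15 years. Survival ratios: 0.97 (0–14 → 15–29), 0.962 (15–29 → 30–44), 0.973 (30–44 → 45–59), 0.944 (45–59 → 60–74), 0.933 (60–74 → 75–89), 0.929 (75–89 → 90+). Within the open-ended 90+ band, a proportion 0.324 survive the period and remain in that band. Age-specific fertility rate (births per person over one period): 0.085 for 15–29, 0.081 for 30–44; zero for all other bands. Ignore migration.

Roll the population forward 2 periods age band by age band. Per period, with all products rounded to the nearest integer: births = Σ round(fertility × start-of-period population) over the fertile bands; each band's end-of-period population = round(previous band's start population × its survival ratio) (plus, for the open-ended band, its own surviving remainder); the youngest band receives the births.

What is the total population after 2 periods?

Period 1.
Births: 16000 × 0.085 = 1360, 4900 × 0.081 = 397 ⇒ total 1757
15–29: 5200 × 0.97 = 5044
30–44: 16000 × 0.962 = 15392
45–59: 4900 × 0.973 = 4768
60–74: 13400 × 0.944 = 12650
75–89: 17600 × 0.933 = 16421
90+: 13600 × 0.929 + 3200 × 0.324 = 12634 + 1037 = 13671
End of period: [1757, 5044, 15392, 4768, 12650, 16421, 13671]
Period 2.
Births: 5044 × 0.085 = 429, 15392 × 0.081 = 1247 ⇒ total 1676
15–29: 1757 × 0.97 = 1704
30–44: 5044 × 0.962 = 4852
45–59: 15392 × 0.973 = 14976
60–74: 4768 × 0.944 = 4501
75–89: 12650 × 0.933 = 11802
90+: 16421 × 0.929 + 13671 × 0.324 = 15255 + 4429 = 19684
End of period: [1676, 1704, 4852, 14976, 4501, 11802, 19684]
Total after period 2: 1676 + 1704 + 4852 + 14976 + 4501 + 11802 + 19684 = 59195

59195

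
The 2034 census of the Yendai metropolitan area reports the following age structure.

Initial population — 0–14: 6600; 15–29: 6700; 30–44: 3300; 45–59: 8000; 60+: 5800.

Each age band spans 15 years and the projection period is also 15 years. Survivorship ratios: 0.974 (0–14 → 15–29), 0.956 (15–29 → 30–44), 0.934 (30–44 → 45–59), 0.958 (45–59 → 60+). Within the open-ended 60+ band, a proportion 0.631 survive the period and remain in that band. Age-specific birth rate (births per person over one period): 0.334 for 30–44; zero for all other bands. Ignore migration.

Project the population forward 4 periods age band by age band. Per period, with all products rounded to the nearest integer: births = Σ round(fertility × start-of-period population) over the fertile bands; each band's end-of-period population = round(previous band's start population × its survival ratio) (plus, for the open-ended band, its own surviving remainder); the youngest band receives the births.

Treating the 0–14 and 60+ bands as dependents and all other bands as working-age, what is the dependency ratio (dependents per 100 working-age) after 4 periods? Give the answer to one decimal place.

[period 1]
Births: 3300 × 0.334 = 1102
15–29: 6600 × 0.974 = 6428
30–44: 6700 × 0.956 = 6405
45–59: 3300 × 0.934 = 3082
60+: 8000 × 0.958 + 5800 × 0.631 = 7664 + 3660 = 11324
End of period: [1102, 6428, 6405, 3082, 11324]
[period 2]
Births: 6405 × 0.334 = 2139
15–29: 1102 × 0.974 = 1073
30–44: 6428 × 0.956 = 6145
45–59: 6405 × 0.934 = 5982
60+: 3082 × 0.958 + 11324 × 0.631 = 2953 + 7145 = 10098
End of period: [2139, 1073, 6145, 5982, 10098]
[period 3]
Births: 6145 × 0.334 = 2052
15–29: 2139 × 0.974 = 2083
30–44: 1073 × 0.956 = 1026
45–59: 6145 × 0.934 = 5739
60+: 5982 × 0.958 + 10098 × 0.631 = 5731 + 6372 = 12103
End of period: [2052, 2083, 1026, 5739, 12103]
[period 4]
Births: 1026 × 0.334 = 343
15–29: 2052 × 0.974 = 1999
30–44: 2083 × 0.956 = 1991
45–59: 1026 × 0.934 = 958
60+: 5739 × 0.958 + 12103 × 0.631 = 5498 + 7637 = 13135
End of period: [343, 1999, 1991, 958, 13135]
Dependents (band 0–14 + band 60+) = 343 + 13135 = 13478; working-age = 4948; ratio = 13478/4948 × 100 = 272.4

272.4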